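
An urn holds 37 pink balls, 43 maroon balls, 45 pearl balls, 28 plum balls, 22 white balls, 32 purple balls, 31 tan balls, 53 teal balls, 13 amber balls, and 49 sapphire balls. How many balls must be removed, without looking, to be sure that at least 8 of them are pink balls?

In the worst case for collecting pink balls, every non-pink ball comes out first.
There are 43 + 45 + 28 + 22 + 32 + 31 + 53 + 13 + 49 = 316 non-pink balls altogether.
After those, each further ball must be pink, so 316 + 8 = 324 draws guarantee 8 pink balls.

324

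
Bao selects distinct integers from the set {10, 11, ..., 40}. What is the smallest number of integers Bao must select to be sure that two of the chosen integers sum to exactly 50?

Group the elements by complementary pair {x, 50−x}: {10,40}, {11,39}, {12,38}, …, giving 15 two-element pairs and the single value 25 (it cannot pair with itself since the integers are distinct).
Treating each of those 16 groups as a pigeonhole, one can pick one integer per group — 16 integers — with no two summing to 50.
The 17th integer lands in an occupied pair, forcing a sum of 50.

17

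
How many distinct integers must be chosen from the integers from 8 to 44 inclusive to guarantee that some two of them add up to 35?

28

A set avoiding the sum 35 can contain at most one of each pair {x, 35−x}, plus the 17 elements whose complement lies outside the range.
The integers 18, …, 44 (27 of them) are such a set: any two sum to at least 18+19 = 37 > 35.
Any 28th integer completes one of the 10 pairs, so 28 choices force a sum of 35.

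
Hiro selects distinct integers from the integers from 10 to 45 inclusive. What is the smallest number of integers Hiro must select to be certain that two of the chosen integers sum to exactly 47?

23

Two chosen integers sum to 47 exactly when both halves of some pair {x, 47−x} with 10 ≤ x ≤ 47−x ≤ 37 are chosen — 14 such pairs.
The remaining 8 elements (those with no distinct partner in range) can never complete a 47-sum, so the worst case takes all of them and one from each pair: 8 + 14 = 22.
Pigeonhole: the 23rd integer has to be the second member of some pair, so 22 + 1 = 23.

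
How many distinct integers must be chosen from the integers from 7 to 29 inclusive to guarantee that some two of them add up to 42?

Two chosen integers sum to 42 exactly when both halves of some pair {x, 42−x} with 13 ≤ x ≤ 42−x ≤ 29 are chosen — 8 such pairs.
The remaining 7 elements (those with no distinct partner in range) can never complete a 42-sum, so the worst case takes all of them and one from each pair: 7 + 8 = 15.
By the pigeonhole principle, the 16th integer has to be the second member of some pair, so 15 + 1 = 16.

16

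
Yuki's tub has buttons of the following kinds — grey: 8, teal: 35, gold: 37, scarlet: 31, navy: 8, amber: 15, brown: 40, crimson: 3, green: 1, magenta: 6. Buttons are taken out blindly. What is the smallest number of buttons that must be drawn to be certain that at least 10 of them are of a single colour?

72

Put each drawn button into a box by colour. The largest draw with every box below 10 takes min(count, 9) from each colour; colours with fewer than 9 contribute all they have.
Σ min(cᵢ, 9) = 8 + 9 + 9 + 9 + 8 + 9 + 9 + 3 + 1 + 6 = 71.
Draw number 71 + 1 = 72 must push one box to 10.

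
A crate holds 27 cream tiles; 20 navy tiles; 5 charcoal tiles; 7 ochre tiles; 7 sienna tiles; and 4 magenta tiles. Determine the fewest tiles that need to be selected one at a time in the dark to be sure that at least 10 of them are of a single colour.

An adversary could hand out at most 9 tiles per colour (4 colours run out sooner): 9 + 9 + 5 + 7 + 7 + 4 = 41 tiles and still no colour has 10.
By pigeonhole, one more tile lands in a colour already at 9, so 42 draws are enough and 41 are not.

42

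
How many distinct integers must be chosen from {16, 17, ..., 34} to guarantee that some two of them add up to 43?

14

Two chosen integers sum to 43 exactly when both halves of some pair {x, 43−x} with 16 ≤ x ≤ 43−x ≤ 27 are chosen — 6 such pairs.
The remaining 7 elements (those with no distinct partner in range) can never complete a 43-sum, so the worst case takes all of them and one from each pair: 7 + 6 = 13.
The 14th integer has to be the second member of some pair, so 13 + 1 = 14.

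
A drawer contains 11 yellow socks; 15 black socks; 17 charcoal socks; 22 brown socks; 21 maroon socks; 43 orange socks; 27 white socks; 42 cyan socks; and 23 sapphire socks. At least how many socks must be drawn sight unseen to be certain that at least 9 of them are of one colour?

An adversary could hand out at most 8 socks per colour: 8 + 8 + 8 + 8 + 8 + 8 + 8 + 8 + 8 = 72 socks and still no colour has 9.
Pigeonhole: one more sock lands in a colour already at 8, so 73 draws are enough and 72 are not.

73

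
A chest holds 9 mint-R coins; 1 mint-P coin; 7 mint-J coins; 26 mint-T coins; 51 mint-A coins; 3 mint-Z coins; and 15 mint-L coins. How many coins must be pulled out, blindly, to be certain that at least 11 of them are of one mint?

51

The 7 mints are the holes; the coins drawn are the pigeons.
To avoid 11 of any one mint, the worst case takes at most 10 of each mint, or every coin of a mint that has fewer than 10.
That gives 9 + 1 + 7 + 10 + 10 + 3 + 10 = 50 coins with no mint reaching 11.
The next coin forces some mint to 11, so 50 + 1 = 51.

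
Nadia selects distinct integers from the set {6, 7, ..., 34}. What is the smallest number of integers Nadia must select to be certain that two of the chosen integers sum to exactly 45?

Two chosen integers sum to 45 exactly when both halves of some pair {x, 45−x} with 11 ≤ x ≤ 45−x ≤ 34 are chosen — 12 such pairs.
The remaining 5 elements (those with no distinct partner in range) can never complete a 45-sum, so the worst case takes all of them and one from each pair: 5 + 12 = 17.
By pigeonhole, the 18th integer has to be the second member of some pair, so 17 + 1 = 18.

18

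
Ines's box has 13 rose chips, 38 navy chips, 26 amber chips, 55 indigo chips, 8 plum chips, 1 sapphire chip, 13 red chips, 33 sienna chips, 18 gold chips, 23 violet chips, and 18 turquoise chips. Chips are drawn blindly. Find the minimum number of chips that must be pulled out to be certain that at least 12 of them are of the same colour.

109

By pigeonhole, the 11 colours are the holes; the chips drawn are the pigeons.
To avoid 12 of any one colour, the worst case takes at most 11 of each colour, or every chip of a colour that has fewer than 11.
That gives 11 + 11 + 11 + 11 + 8 + 1 + 11 + 11 + 11 + 11 + 11 = 108 chips with no colour reaching 12.
The next chip forces some colour to 12, so 108 + 1 = 109.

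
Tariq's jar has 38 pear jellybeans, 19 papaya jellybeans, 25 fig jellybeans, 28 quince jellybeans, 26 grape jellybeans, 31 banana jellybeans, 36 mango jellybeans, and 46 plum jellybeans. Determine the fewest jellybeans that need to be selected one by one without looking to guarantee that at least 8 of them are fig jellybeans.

In the worst case for collecting fig jellybeans, every non-fig jellybean comes out first.
There are 38 + 19 + 28 + 26 + 31 + 36 + 46 = 224 non-fig jellybeans altogether.
After those, each further jellybean must be fig, so 224 + 8 = 232 draws guarantee 8 fig jellybeans.

232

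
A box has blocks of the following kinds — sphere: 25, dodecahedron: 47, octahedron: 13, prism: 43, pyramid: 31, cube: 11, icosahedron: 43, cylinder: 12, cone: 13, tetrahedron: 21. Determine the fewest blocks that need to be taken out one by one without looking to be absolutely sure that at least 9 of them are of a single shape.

81

Put each drawn block into a box by shape. The largest draw with every box below 9 takes min(count, 8) from each shape.
Σ min(cᵢ, 8) = 8 + 8 + 8 + 8 + 8 + 8 + 8 + 8 + 8 + 8 = 80.
Draw number 80 + 1 = 81 must push one box to 9.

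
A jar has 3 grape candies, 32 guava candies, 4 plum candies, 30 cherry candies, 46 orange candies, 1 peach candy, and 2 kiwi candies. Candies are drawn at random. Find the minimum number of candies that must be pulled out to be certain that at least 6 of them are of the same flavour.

An adversary could hand out at most 5 candies per flavour (4 flavours run out sooner): 3 + 5 + 4 + 5 + 5 + 1 + 2 = 25 candies and still no flavour has 6.
Pigeonhole: one more candy lands in a flavour already at 5, so 26 draws are enough and 25 are not.

26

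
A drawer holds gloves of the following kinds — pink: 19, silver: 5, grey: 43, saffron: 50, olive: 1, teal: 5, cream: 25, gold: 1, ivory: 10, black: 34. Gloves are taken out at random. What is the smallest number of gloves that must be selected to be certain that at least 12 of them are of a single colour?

Put each drawn glove into a box by colour. The largest draw with every box below 12 takes min(count, 11) from each colour; colours with fewer than 11 contribute all they have.
Σ min(cᵢ, 11) = 11 + 5 + 11 + 11 + 1 + 5 + 11 + 1 + 10 + 11 = 77.
Draw number 77 + 1 = 78 must push one box to 12.

78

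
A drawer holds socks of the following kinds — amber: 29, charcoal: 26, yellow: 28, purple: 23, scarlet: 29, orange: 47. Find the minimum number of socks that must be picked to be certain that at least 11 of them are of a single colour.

61

The 6 colours are the holes; the socks drawn are the pigeons.
To avoid 11 of any one colour, the worst case takes at most 10 of each colour.
That gives 10 + 10 + 10 + 10 + 10 + 10 = 60 socks with no colour reaching 11.
The next sock forces some colour to 11, so 60 + 1 = 61.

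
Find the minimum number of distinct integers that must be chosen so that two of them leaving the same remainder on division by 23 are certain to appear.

The 23 residue classes mod 23 are the pigeonholes.
With 23 integers one could put 1 in each residue class and have no class reach 2.
The 24th integer pushes some class to 2, so 23·1 + 1 = 24.

24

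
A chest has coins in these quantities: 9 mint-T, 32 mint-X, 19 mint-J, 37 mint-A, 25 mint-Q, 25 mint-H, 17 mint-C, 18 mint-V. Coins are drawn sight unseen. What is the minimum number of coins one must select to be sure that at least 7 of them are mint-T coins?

In the worst case for collecting mint-T coins, every non-mint-T coin comes out first.
There are 32 + 19 + 37 + 25 + 25 + 17 + 18 = 173 non-mint-T coins altogether.
After those, each further coin must be mint-T, so 173 + 7 = 180 draws guarantee 7 mint-T coins.

180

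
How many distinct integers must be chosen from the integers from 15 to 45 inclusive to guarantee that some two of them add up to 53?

A set avoiding the sum 53 can contain at most one of each pair {x, 53−x}, plus the 7 elements whose complement lies outside the range.
The integers 27, …, 45 (19 of them) are such a set: any two sum to at least 27+28 = 55 > 53.
Pigeonhole: any 20th integer completes one of the 12 pairs, so 20 choices force a sum of 53.

20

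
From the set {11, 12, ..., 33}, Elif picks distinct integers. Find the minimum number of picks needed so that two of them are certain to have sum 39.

15

Two chosen integers sum to 39 exactly when both halves of some pair {x, 39−x} with 11 ≤ x ≤ 39−x ≤ 28 are chosen — 9 such pairs.
The remaining 5 elements (those with no distinct partner in range) can never complete a 39-sum, so the worst case takes all of them and one from each pair: 5 + 9 = 14.
The 15th integer has to be the second member of some pair, so 14 + 1 = 15.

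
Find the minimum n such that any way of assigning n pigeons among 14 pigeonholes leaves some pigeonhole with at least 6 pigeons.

With 70 pigeons one could put exactly 5 in each of the 14 pigeonholes, and no pigeonhole would reach 6.
By the pigeonhole principle, one more pigeon must land in a pigeonhole that already has 5, giving it 6.
So 14 × 5 + 1 = 71 pigeons are required.

71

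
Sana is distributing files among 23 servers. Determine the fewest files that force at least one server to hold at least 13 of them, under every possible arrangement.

277

With 276 files one could put exactly 12 in each of the 23 servers, and no server would reach 13.
One more file must land in a server that already has 12, giving it 13.
So 23 × 12 + 1 = 277 files are required.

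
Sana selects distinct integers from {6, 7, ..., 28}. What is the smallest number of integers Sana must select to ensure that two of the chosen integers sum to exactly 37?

A set avoiding the sum 37 can contain at most one of each pair {x, 37−x}, plus the 3 elements whose complement lies outside the range.
The integers 6, …, 18 (13 of them) are such a set: any two sum to at least 6+7 = 13 and at most 17+18 = 35 < 37.
By the pigeonhole principle, any 14th integer completes one of the 10 pairs, so 14 choices force a sum of 37.

14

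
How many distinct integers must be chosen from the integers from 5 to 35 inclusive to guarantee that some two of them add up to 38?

Two chosen integers sum to 38 exactly when both halves of some pair {x, 38−x} with 5 ≤ x ≤ 38−x ≤ 33 are chosen — 14 such pairs.
The remaining 3 elements (those with no distinct partner in range) can never complete a 38-sum, so the worst case takes all of them and one from each pair: 3 + 14 = 17.
The 18th integer has to be the second member of some pair, so 17 + 1 = 18.

18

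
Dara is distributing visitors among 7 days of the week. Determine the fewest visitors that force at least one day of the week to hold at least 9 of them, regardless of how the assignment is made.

57

With 56 visitors one could put exactly 8 in each of the 7 days of the week, and no day of the week would reach 9.
By the pigeonhole principle, one more visitor must land in a day of the week that already has 8, giving it 9.
So 7 × 8 + 1 = 57 visitors are required.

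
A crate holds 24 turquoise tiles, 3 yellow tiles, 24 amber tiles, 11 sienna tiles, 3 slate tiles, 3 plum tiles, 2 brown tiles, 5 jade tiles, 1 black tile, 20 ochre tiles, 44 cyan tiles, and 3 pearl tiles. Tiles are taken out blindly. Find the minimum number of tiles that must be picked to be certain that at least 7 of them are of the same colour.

51

Pigeonhole: the 12 colours are the holes; the tiles drawn are the pigeons.
To avoid 7 of any one colour, the worst case takes at most 6 of each colour, or every tile of a colour that has fewer than 6.
That gives 6 + 3 + 6 + 6 + 3 + 3 + 2 + 5 + 1 + 6 + 6 + 3 = 50 tiles with no colour reaching 7.
The next tile forces some colour to 7, so 50 + 1 = 51.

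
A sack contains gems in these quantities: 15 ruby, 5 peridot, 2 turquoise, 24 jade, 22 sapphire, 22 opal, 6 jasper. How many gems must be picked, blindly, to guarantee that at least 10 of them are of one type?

The 7 types are the holes; the gems drawn are the pigeons.
To avoid 10 of any one type, the worst case takes at most 9 of each type, or every gem of a type that has fewer than 9.
That gives 9 + 5 + 2 + 9 + 9 + 9 + 6 = 49 gems with no type reaching 10.
The next gem forces some type to 10, so 49 + 1 = 50.

50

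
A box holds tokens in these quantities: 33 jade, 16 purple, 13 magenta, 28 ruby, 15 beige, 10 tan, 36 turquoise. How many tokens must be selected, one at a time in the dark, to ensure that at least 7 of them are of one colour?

43

An adversary could hand out at most 6 tokens per colour: 6 + 6 + 6 + 6 + 6 + 6 + 6 = 42 tokens and still no colour has 7.
By pigeonhole, one more token lands in a colour already at 6, so 43 draws are enough and 42 are not.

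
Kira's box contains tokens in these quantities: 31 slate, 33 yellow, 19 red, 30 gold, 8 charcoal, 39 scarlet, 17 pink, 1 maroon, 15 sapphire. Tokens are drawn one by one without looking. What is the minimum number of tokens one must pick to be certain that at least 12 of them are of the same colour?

Pigeonhole: put each drawn token into a box by colour. The largest draw with every box below 12 takes min(count, 11) from each colour; colours with fewer than 11 contribute all they have.
Σ min(cᵢ, 11) = 11 + 11 + 11 + 11 + 8 + 11 + 11 + 1 + 11 = 86.
Draw number 86 + 1 = 87 must push one box to 12.

87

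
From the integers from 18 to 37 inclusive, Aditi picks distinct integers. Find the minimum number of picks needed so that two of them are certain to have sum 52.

13

A set avoiding the sum 52 can contain at most one of each pair {x, 52−x}, plus the 4 elements whose complement lies outside the range or equal to its own complement.
The integers 26, …, 37 (12 of them) are such a set: any two sum to at least 26+27 = 53 > 52.
By the pigeonhole principle, any 13th integer completes one of the 8 pairs, so 13 choices force a sum of 52.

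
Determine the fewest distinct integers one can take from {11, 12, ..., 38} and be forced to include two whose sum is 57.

Two chosen integers sum to 57 exactly when both halves of some pair {x, 57−x} with 19 ≤ x ≤ 57−x ≤ 38 are chosen — 10 such pairs.
The remaining 8 elements (those with no distinct partner in range) can never complete a 57-sum, so the worst case takes all of them and one from each pair: 8 + 10 = 18.
By pigeonhole, the 19th integer has to be the second member of some pair, so 18 + 1 = 19.

19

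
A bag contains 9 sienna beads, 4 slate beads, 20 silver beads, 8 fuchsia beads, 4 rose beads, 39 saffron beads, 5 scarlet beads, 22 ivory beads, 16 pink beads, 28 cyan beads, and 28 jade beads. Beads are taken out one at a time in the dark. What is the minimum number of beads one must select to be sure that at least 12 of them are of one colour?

Put each drawn bead into a box by colour. The largest draw with every box below 12 takes min(count, 11) from each colour; colours with fewer than 11 contribute all they have.
Σ min(cᵢ, 11) = 9 + 4 + 11 + 8 + 4 + 11 + 5 + 11 + 11 + 11 + 11 = 96.
Draw number 96 + 1 = 97 must push one box to 12.

97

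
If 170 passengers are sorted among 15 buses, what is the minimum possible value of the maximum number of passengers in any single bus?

12

By pigeonhole, the 15 buses are the holes and the 170 passengers are the pigeons.
If every bus held at most 11 passengers, the total would be at most 15 × 11 = 165, which is less than 170.
So some bus holds at least ⌈170/15⌉ = 12 passengers.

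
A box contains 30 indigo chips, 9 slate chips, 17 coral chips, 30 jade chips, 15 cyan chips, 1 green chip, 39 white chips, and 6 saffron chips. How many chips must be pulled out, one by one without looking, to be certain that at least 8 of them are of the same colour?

50

Put each drawn chip into a box by colour. The largest draw with every box below 8 takes min(count, 7) from each colour; colours with fewer than 7 contribute all they have.
Σ min(cᵢ, 7) = 7 + 7 + 7 + 7 + 7 + 1 + 7 + 6 = 49.
Draw number 49 + 1 = 50 must push one box to 8.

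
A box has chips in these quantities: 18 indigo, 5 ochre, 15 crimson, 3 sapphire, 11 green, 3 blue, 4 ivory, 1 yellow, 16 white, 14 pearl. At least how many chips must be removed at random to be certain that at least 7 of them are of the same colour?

47

Put each drawn chip into a box by colour. The largest draw with every box below 7 takes min(count, 6) from each colour; colours with fewer than 6 contribute all they have.
Σ min(cᵢ, 6) = 6 + 5 + 6 + 3 + 6 + 3 + 4 + 1 + 6 + 6 = 46.
Draw number 46 + 1 = 47 must push one box to 7.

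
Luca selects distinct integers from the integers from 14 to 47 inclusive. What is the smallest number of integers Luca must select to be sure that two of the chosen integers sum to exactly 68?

A set avoiding the sum 68 can contain at most one of each pair {x, 68−x}, plus the 8 elements whose complement lies outside the range or equal to its own complement.
The integers 14, …, 34 (21 of them) are such a set: any two sum to at least 14+15 = 29 and at most 33+34 = 67 < 68.
Any 22nd integer completes one of the 13 pairs, so 22 choices force a sum of 68.

22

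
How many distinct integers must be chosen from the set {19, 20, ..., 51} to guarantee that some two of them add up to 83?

Group the elements by complementary pair {x, 83−x}: {32,51}, {33,50}, {34,49}, …, giving 10 two-element pairs and 13 integers whose partner 83−x falls outside [19,51].
Pigeonhole: treating each of those 23 groups as a pigeonhole, one can pick one integer per group — 23 integers — with no two summing to 83.
The 24th integer lands in an occupied pair, forcing a sum of 83.

24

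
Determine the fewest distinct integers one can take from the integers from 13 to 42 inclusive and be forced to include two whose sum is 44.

22

Group the elements by complementary pair {x, 44−x}: {13,31}, {14,30}, {15,29}, …, giving 9 two-element pairs; the single value 22 (it cannot pair with itself since the integers are distinct); and 11 integers whose partner 44−x falls outside [13,42].
Treating each of those 21 groups as a pigeonhole, one can pick one integer per group — 21 integers — with no two summing to 44.
The 22nd integer lands in an occupied pair, forcing a sum of 44.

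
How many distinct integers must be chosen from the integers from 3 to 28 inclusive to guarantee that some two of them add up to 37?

17

Group the elements by complementary pair {x, 37−x}: {9,28}, {10,27}, {11,26}, …, giving 10 two-element pairs and 6 integers whose partner 37−x falls outside [3,28].
By pigeonhole, treating each of those 16 groups as a pigeonhole, one can pick one integer per group — 16 integers — with no two summing to 37.
The 17th integer lands in an occupied pair, forcing a sum of 37.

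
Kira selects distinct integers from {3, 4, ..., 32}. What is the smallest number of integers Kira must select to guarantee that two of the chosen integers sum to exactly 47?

Group the elements by complementary pair {x, 47−x}: {15,32}, {16,31}, {17,30}, …, giving 9 two-element pairs and 12 integers whose partner 47−x falls outside [3,32].
Pigeonhole: treating each of those 21 groups as a pigeonhole, one can pick one integer per group — 21 integers — with no two summing to 47.
The 22nd integer lands in an occupied pair, forcing a sum of 47.

22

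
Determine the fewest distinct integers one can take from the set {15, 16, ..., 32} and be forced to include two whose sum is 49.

Group the elements by complementary pair {x, 49−x}: {17,32}, {18,31}, {19,30}, …, giving 8 two-element pairs and 2 integers whose partner 49−x falls outside [15,32].
By the pigeonhole principle, treating each of those 10 groups as a pigeonhole, one can pick one integer per group — 10 integers — with no two summing to 49.
The 11th integer lands in an occupied pair, forcing a sum of 49.

11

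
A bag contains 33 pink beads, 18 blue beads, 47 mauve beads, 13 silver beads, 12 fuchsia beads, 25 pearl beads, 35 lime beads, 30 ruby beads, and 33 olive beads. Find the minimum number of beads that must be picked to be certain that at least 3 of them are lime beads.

214

In the worst case for collecting lime beads, every non-lime bead comes out first.
There are 33 + 18 + 47 + 13 + 12 + 25 + 30 + 33 = 211 non-lime beads altogether.
After those, each further bead must be lime, so 211 + 3 = 214 draws guarantee 3 lime beads.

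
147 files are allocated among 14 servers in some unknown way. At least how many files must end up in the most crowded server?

11

The 14 servers are the holes and the 147 files are the pigeons.
If every server held at most 10 files, the total would be at most 14 × 10 = 140, which is less than 147.
So some server holds at least ⌈147/14⌉ = 11 files.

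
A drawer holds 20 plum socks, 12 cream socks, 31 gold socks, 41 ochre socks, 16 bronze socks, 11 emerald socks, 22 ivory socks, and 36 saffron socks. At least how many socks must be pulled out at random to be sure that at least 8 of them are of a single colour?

The 8 colours are the holes; the socks drawn are the pigeons.
To avoid 8 of any one colour, the worst case takes at most 7 of each colour.
That gives 7 + 7 + 7 + 7 + 7 + 7 + 7 + 7 = 56 socks with no colour reaching 8.
The next sock forces some colour to 8, so 56 + 1 = 57.

57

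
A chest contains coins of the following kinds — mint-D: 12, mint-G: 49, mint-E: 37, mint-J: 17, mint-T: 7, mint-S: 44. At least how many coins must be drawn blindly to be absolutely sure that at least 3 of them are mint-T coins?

In the worst case for collecting mint-T coins, every non-mint-T coin comes out first.
There are 12 + 49 + 37 + 17 + 44 = 159 non-mint-T coins altogether.
After those, each further coin must be mint-T, so 159 + 3 = 162 draws guarantee 3 mint-T coins.

162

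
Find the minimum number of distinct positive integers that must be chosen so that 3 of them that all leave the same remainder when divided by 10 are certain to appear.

By the pigeonhole principle, the 10 residue classes mod 10 are the pigeonholes.
With 20 integers one could put 2 in each residue class and have no class reach 3.
The 21st integer pushes some class to 3, so 10·2 + 1 = 21.

21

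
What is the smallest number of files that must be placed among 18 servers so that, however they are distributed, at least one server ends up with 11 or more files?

181

With 180 files one could put exactly 10 in each of the 18 servers, and no server would reach 11.
By pigeonhole, one more file must land in a server that already has 10, giving it 11.
So 18 × 10 + 1 = 181 files are required.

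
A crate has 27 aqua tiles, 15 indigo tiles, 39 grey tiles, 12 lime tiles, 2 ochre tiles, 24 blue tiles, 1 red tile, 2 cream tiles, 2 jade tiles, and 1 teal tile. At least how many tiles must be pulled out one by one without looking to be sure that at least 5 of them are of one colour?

Put each drawn tile into a box by colour. The largest draw with every box below 5 takes min(count, 4) from each colour; colours with fewer than 4 contribute all they have.
Σ min(cᵢ, 4) = 4 + 4 + 4 + 4 + 2 + 4 + 1 + 2 + 2 + 1 = 28.
Draw number 28 + 1 = 29 must push one box to 5.

29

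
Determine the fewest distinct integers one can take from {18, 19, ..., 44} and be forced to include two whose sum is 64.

16

Group the elements by complementary pair {x, 64−x}: {20,44}, {21,43}, {22,42}, …, giving 12 two-element pairs, the single value 32 (it cannot pair with itself since the integers are distinct), and 2 integers whose partner 64−x falls outside [18,44].
Pigeonhole: treating each of those 15 groups as a pigeonhole, one can pick one integer per group — 15 integers — with no two summing to 64.
The 16th integer lands in an occupied pair, forcing a sum of 64.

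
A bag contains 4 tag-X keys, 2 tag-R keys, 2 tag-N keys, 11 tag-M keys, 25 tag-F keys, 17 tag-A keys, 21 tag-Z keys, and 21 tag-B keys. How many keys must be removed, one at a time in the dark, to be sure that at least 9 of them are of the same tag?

Put each drawn key into a box by tag. The largest draw with every box below 9 takes min(count, 8) from each tag; tags with fewer than 8 contribute all they have.
Σ min(cᵢ, 8) = 4 + 2 + 2 + 8 + 8 + 8 + 8 + 8 = 48.
Draw number 48 + 1 = 49 must push one box to 9.

49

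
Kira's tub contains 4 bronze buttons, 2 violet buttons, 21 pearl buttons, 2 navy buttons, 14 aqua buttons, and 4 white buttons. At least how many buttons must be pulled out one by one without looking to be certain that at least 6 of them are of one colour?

23

By the pigeonhole principle, put each drawn button into a box by colour. The largest draw with every box below 6 takes min(count, 5) from each colour; colours with fewer than 5 contribute all they have.
Σ min(cᵢ, 5) = 4 + 2 + 5 + 2 + 5 + 4 = 22.
Draw number 22 + 1 = 23 must push one box to 6.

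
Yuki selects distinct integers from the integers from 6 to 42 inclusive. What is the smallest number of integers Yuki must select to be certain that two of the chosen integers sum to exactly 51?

A set avoiding the sum 51 can contain at most one of each pair {x, 51−x}, plus the 3 elements whose complement lies outside the range.
The integers 6, …, 25 (20 of them) are such a set: any two sum to at least 6+7 = 13 and at most 24+25 = 49 < 51.
Any 21st integer completes one of the 17 pairs, so 21 choices force a sum of 51.

21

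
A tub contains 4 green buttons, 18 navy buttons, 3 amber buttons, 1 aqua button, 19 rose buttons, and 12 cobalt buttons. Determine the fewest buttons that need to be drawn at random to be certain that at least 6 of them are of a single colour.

24

Put each drawn button into a box by colour. The largest draw with every box below 6 takes min(count, 5) from each colour; colours with fewer than 5 contribute all they have.
Σ min(cᵢ, 5) = 4 + 5 + 3 + 1 + 5 + 5 = 23.
Draw number 23 + 1 = 24 must push one box to 6.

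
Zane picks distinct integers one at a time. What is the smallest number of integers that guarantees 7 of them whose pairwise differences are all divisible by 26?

Integers whose pairwise differences are multiples of 26 are exactly those sharing a remainder mod 26. Pigeonhole: the 26 residue classes mod 26 are the pigeonholes.
With 156 integers one could put 6 in each residue class and have no class reach 7.
The 157th integer pushes some class to 7, so 26·6 + 1 = 157.

157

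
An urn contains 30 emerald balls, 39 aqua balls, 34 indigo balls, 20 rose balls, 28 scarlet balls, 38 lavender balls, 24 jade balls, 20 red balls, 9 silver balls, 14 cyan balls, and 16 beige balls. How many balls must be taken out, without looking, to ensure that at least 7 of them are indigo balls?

In the worst case for collecting indigo balls, every non-indigo ball comes out first.
There are 30 + 39 + 20 + 28 + 38 + 24 + 20 + 9 + 14 + 16 = 238 non-indigo balls altogether.
After those, each further ball must be indigo, so 238 + 7 = 245 draws guarantee 7 indigo balls.

245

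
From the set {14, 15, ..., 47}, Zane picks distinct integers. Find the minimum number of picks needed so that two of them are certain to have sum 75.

A set avoiding the sum 75 can contain at most one of each pair {x, 75−x}, plus the 14 elements whose complement lies outside the range.
The integers 14, …, 37 (24 of them) are such a set: any two sum to at least 14+15 = 29 and at most 36+37 = 73 < 75.
Any 25th integer completes one of the 10 pairs, so 25 choices force a sum of 75.

25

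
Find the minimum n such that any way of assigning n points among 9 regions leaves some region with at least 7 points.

55

With 54 points one could put exactly 6 in each of the 9 regions, and no region would reach 7.
Pigeonhole: one more point must land in a region that already has 6, giving it 7.
So 9 × 6 + 1 = 55 points are required.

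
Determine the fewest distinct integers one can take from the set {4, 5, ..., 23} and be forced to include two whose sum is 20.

15

Two chosen integers sum to 20 exactly when both halves of some pair {x, 20−x} with 4 ≤ x ≤ 20−x ≤ 16 are chosen — 6 such pairs.
The remaining 8 elements (those with no distinct partner in range) can never complete a 20-sum, so the worst case takes all of them and one from each pair: 8 + 6 = 14.
The 15th integer has to be the second member of some pair, so 14 + 1 = 15.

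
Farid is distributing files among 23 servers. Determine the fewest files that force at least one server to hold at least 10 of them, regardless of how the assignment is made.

With 207 files one could put exactly 9 in each of the 23 servers, and no server would reach 10.
Pigeonhole: one more file must land in a server that already has 9, giving it 10.
So 23 × 9 + 1 = 208 files are required.

208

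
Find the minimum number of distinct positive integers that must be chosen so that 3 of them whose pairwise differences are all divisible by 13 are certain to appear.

Integers whose pairwise differences are multiples of 13 are exactly those sharing a remainder mod 13. Pigeonhole: the 13 residue classes mod 13 are the pigeonholes.
With 26 integers one could put 2 in each residue class and have no class reach 3.
The 27th integer pushes some class to 3, so 13·2 + 1 = 27.

27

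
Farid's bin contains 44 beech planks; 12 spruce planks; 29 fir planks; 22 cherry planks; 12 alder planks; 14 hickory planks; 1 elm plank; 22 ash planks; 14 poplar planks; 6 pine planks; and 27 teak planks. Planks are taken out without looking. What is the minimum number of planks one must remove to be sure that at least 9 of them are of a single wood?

An adversary could hand out at most 8 planks per wood (elm, pine run out sooner): 8 + 8 + 8 + 8 + 8 + 8 + 1 + 8 + 8 + 6 + 8 = 79 planks and still no wood has 9.
One more plank lands in a wood already at 8, so 80 draws are enough and 79 are not.

80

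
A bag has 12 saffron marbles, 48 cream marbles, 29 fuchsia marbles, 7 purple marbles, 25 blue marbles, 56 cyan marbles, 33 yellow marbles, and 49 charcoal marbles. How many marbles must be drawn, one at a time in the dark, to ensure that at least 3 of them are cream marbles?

In the worst case for collecting cream marbles, every non-cream marble comes out first.
There are 12 + 29 + 7 + 25 + 56 + 33 + 49 = 211 non-cream marbles altogether.
After those, each further marble must be cream, so 211 + 3 = 214 draws guarantee 3 cream marbles.

214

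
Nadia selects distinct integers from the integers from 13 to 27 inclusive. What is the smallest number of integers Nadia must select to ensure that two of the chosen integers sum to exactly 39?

A set avoiding the sum 39 can contain at most one of each pair {x, 39−x}, plus the 1 element whose complement lies outside the range.
The integers 20, …, 27 (8 of them) are such a set: any two sum to at least 20+21 = 41 > 39.
Any 9th integer completes one of the 7 pairs, so 9 choices force a sum of 39.

9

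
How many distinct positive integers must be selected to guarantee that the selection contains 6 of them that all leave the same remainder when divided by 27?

136

The 27 residue classes mod 27 are the pigeonholes.
With 135 integers one could put 5 in each residue class and have no class reach 6.
The 136th integer pushes some class to 6, so 27·5 + 1 = 136.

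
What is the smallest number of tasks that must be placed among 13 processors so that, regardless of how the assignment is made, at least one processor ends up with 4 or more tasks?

40

With 39 tasks one could put exactly 3 in each of the 13 processors, and no processor would reach 4.
One more task must land in a processor that already has 3, giving it 4.
So 13 × 3 + 1 = 40 tasks are required.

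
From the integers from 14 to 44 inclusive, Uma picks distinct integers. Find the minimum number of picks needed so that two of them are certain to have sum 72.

24

Group the elements by complementary pair {x, 72−x}: {28,44}, {29,43}, {30,42}, …, giving 8 two-element pairs, the single value 36 (it cannot pair with itself since the integers are distinct), and 14 integers whose partner 72−x falls outside [14,44].
By the pigeonhole principle, treating each of those 23 groups as a pigeonhole, one can pick one integer per group — 23 integers — with no two summing to 72.
The 24th integer lands in an occupied pair, forcing a sum of 72.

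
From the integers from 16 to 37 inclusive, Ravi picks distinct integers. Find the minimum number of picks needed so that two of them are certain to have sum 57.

A set avoiding the sum 57 can contain at most one of each pair {x, 57−x}, plus the 4 elements whose complement lies outside the range.
The integers 16, …, 28 (13 of them) are such a set: any two sum to at least 16+17 = 33 and at most 27+28 = 55 < 57.
Any 14th integer completes one of the 9 pairs, so 14 choices force a sum of 57.

14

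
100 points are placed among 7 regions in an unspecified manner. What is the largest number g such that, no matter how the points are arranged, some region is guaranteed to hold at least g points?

By pigeonhole, the 7 regions are the holes and the 100 points are the pigeons.
If every region held at most 14 points, the total would be at most 7 × 14 = 98, which is less than 100.
So some region holds at least ⌈100/7⌉ = 15 points.

15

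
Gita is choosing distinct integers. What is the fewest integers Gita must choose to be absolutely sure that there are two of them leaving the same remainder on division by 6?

By pigeonhole, the 6 residue classes mod 6 are the pigeonholes.
With 6 integers one could put 1 in each residue class and have no class reach 2.
The 7th integer pushes some class to 2, so 6·1 + 1 = 7.

7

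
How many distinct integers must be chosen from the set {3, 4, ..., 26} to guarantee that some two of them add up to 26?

15

Two chosen integers sum to 26 exactly when both halves of some pair {x, 26−x} with 3 ≤ x ≤ 26−x ≤ 23 are chosen — 10 such pairs.
The remaining 4 elements (those with no distinct partner in range) can never complete a 26-sum, so the worst case takes all of them and one from each pair: 4 + 10 = 14.
Pigeonhole: the 15th integer has to be the second member of some pair, so 14 + 1 = 15.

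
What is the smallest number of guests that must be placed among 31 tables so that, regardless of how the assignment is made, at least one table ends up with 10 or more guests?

With 279 guests one could put exactly 9 in each of the 31 tables, and no table would reach 10.
By pigeonhole, one more guest must land in a table that already has 9, giving it 10.
So 31 × 9 + 1 = 280 guests are required.

280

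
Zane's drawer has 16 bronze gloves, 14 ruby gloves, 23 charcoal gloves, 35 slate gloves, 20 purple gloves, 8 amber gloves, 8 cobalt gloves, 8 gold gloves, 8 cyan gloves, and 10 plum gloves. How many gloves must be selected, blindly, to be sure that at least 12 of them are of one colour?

Pigeonhole: the 10 colours are the holes; the gloves drawn are the pigeons.
To avoid 12 of any one colour, the worst case takes at most 11 of each colour, or every glove of a colour that has fewer than 11.
That gives 11 + 11 + 11 + 11 + 11 + 8 + 8 + 8 + 8 + 10 = 97 gloves with no colour reaching 12.
The next glove forces some colour to 12, so 97 + 1 = 98.

98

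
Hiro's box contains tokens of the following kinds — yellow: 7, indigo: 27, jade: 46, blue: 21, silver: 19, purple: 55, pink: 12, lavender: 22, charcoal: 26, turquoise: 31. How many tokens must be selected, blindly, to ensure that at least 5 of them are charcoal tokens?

245

In the worst case for collecting charcoal tokens, every non-charcoal token comes out first.
There are 7 + 27 + 46 + 21 + 19 + 55 + 12 + 22 + 31 = 240 non-charcoal tokens altogether.
After those, each further token must be charcoal, so 240 + 5 = 245 draws guarantee 5 charcoal tokens.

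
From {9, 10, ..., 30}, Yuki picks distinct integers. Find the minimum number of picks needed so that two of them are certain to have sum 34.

15

A set avoiding the sum 34 can contain at most one of each pair {x, 34−x}, plus the 6 elements whose complement lies outside the range or equal to its own complement.
The integers 17, …, 30 (14 of them) are such a set: any two sum to at least 17+18 = 35 > 34.
Any 15th integer completes one of the 8 pairs, so 15 choices force a sum of 34.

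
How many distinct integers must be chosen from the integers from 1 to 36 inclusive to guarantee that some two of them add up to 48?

25

Group the elements by complementary pair {x, 48−x}: {12,36}, {13,35}, {14,34}, …, giving 12 two-element pairs, the single value 24 (it cannot pair with itself since the integers are distinct), and 11 integers whose partner 48−x falls outside [1,36].
Pigeonhole: treating each of those 24 groups as a pigeonhole, one can pick one integer per group — 24 integers — with no two summing to 48.
The 25th integer lands in an occupied pair, forcing a sum of 48.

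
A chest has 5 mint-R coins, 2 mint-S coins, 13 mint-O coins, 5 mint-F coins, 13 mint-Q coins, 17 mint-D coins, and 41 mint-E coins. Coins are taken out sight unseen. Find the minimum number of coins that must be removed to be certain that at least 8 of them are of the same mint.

41

An adversary could hand out at most 7 coins per mint (mint-R, mint-S, mint-F run out sooner): 5 + 2 + 7 + 5 + 7 + 7 + 7 = 40 coins and still no mint has 8.
By pigeonhole, one more coin lands in a mint already at 7, so 41 draws are enough and 40 are not.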